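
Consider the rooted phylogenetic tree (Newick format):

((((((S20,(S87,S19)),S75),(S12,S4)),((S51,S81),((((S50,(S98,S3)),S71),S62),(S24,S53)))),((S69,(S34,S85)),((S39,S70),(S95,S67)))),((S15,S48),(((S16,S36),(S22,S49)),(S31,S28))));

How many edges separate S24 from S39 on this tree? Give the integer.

9

The MRCA of S24 and S39 is the node subtending (((((S20,(S87,S19)),S75),(S12,S4)),((S51,S81),((((S50,(S98,S3)),S71),S62),(S24,S53)))),((S69,(S34,S85)),((S39,S70),(S95,S67)))).
From S24 up to that node: 5 branches. From S39 up to the same node: 4 branches. Total: 5 + 4 = 9.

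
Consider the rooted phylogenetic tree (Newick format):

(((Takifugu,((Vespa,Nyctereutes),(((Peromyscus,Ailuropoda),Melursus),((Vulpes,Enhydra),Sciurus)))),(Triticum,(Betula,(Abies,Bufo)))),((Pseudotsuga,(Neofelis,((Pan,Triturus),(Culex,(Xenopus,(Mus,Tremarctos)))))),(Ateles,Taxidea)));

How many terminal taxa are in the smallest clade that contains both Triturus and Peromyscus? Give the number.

23

The MRCA of Triturus and Peromyscus is the root, so the clade is the entire tree.
That clade contains 23 terminal taxa: Abies, Ailuropoda, Ateles, Betula, Bufo, Culex, Enhydra, Melursus, Mus, Neofelis, Nyctereutes, Pan, Peromyscus, Pseudotsuga, Sciurus, Takifugu, Taxidea, Tremarctos, Triticum, Triturus, Vespa, Vulpes, Xenopus.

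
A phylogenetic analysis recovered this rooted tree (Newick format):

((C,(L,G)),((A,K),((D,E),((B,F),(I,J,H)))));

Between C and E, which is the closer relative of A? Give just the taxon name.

E

The MRCA of A and E subtends ((A,K),((D,E),((B,F),(I,J,H)))) (9 taxa).
The MRCA of A and C is the root, subtending the entire tree (12 taxa).
The first is nested inside the second, so A shares a more recent common ancestor with E.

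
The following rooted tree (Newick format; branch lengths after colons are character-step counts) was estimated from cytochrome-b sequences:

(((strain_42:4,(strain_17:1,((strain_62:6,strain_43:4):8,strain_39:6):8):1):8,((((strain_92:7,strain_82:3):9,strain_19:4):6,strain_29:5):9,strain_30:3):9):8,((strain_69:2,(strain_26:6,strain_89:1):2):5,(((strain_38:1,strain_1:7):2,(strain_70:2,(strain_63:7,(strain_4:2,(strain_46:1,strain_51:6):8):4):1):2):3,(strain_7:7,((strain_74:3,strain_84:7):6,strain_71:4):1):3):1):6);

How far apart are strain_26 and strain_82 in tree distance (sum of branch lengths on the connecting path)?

63

The path runs strain_26 → … → MRCA → … → strain_82; the MRCA is the root of the tree.
Branch lengths along that path: 6 + 2 + 5 + 6 + 8 + 9 + 9 + 6 + 9 + 3 = 63.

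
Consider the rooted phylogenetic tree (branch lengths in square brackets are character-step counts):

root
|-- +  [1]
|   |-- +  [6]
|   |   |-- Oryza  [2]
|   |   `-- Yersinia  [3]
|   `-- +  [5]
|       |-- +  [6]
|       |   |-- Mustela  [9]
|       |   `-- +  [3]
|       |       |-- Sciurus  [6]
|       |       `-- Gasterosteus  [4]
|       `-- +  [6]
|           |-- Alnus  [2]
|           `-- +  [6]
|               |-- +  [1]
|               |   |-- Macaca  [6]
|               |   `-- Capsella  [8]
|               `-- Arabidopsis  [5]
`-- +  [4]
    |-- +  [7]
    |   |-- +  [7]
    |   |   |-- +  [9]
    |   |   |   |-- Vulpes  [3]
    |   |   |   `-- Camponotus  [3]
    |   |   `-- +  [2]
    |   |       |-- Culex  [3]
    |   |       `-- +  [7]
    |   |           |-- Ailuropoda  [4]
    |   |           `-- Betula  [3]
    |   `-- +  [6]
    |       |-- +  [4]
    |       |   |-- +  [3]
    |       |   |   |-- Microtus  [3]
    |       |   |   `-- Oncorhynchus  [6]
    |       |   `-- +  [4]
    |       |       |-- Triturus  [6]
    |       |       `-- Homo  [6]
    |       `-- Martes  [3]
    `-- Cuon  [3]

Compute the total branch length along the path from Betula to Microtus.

The path runs Betula → … → MRCA → … → Microtus; the MRCA is the node subtending (((Vulpes,Camponotus),(Culex,(Ailuropoda,Betula))),(((Microtus,Oncorhynchus),(Triturus,Homo)),Martes)).
Branch lengths along that path: 3 + 7 + 2 + 7 + 6 + 4 + 3 + 3 = 35.

35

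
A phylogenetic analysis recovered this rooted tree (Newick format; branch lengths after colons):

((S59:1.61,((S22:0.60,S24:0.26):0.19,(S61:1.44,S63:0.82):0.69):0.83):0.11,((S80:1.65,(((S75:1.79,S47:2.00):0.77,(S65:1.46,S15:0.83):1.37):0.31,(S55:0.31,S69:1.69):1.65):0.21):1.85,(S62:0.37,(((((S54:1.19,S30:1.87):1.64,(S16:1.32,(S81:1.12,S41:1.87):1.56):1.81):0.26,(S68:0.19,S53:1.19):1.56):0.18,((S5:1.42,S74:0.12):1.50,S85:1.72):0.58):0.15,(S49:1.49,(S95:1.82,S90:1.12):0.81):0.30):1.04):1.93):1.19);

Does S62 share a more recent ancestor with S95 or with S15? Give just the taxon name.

The MRCA of S62 and S95 subtends (S62,(((((S54,S30),(S16,(S81,S41))),(S68,S53)),((S5,S74),S85)),(S49,(S95,S90)))) (14 taxa).
The MRCA of S62 and S15 subtends ((S80,(((S75,S47),(S65,S15)),(S55,S69))),(S62,(((((S54,S30),(S16,(S81,S41))),(S68,S53)),((S5,S74),S85)),(S49,(S95,S90))))) (21 taxa).
The first is nested inside the second, so S62 shares a more recent common ancestor with S95.

S95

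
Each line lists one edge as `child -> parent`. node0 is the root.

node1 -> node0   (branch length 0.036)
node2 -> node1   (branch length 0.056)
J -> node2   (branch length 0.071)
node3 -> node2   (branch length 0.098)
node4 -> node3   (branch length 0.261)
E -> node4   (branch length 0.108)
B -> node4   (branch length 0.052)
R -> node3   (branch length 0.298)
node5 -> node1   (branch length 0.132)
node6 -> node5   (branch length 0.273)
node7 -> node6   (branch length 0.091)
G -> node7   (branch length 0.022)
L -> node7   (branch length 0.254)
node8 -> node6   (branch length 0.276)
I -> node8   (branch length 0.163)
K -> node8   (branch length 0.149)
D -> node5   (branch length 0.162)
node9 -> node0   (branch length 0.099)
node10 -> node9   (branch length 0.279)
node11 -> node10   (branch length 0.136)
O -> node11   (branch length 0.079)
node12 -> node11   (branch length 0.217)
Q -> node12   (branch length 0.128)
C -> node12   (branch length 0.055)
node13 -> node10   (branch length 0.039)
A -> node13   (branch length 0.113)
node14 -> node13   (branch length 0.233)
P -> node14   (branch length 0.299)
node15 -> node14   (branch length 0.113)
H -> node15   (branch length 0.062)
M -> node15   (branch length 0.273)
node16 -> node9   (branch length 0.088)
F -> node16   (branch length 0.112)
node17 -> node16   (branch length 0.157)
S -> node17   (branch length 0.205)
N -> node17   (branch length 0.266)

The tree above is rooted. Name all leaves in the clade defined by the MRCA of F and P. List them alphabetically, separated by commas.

Tracing F: it sits inside (F,(S,N)).
Tracing P: it sits inside (P,(H,M)).
The smallest clade enclosing both is (((O,(Q,C)),(A,(P,(H,M)))),(F,(S,N))); the answer is its 10 terminal taxa in alphabetical order.

A, C, F, H, M, N, O, P, Q, S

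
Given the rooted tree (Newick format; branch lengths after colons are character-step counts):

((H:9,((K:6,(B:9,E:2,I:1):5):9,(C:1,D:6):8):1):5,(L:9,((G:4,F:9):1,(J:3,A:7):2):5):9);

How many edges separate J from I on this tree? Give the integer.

9

The MRCA of J and I is the root of the tree.
From J up to that node: 4 branches. From I up to the same node: 5 branches. Total: 4 + 5 = 9.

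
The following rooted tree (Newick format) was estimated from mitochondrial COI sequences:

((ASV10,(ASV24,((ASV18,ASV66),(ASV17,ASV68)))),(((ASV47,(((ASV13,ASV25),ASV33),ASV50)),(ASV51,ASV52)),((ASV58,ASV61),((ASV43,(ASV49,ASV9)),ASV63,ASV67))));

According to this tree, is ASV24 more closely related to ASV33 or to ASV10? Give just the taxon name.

ASV10

The MRCA of ASV24 and ASV10 subtends (ASV10,(ASV24,((ASV18,ASV66),(ASV17,ASV68)))) (6 taxa).
The MRCA of ASV24 and ASV33 is the root, subtending the entire tree (20 taxa).
The first is nested inside the second, so ASV24 shares a more recent common ancestor with ASV10.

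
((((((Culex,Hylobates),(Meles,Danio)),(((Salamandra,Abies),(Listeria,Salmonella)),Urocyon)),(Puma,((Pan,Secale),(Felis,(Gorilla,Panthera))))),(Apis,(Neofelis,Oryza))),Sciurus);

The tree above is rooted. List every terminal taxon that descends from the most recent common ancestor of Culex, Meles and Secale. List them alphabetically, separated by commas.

Abies, Culex, Danio, Felis, Gorilla, Hylobates, Listeria, Meles, Pan, Panthera, Puma, Salamandra, Salmonella, Secale, Urocyon

Tracing Culex: it sits inside (Culex,Hylobates).
Tracing Meles: it sits inside (Meles,Danio).
Tracing Secale: it sits inside (Pan,Secale).
The smallest clade enclosing all 3 is ((((Culex,Hylobates),(Meles,Danio)),(((Salamandra,Abies),(Listeria,Salmonella)),Urocyon)),(Puma,((Pan,Secale),(Felis,(Gorilla,Panthera))))); the answer is its 15 terminal taxa in alphabetical order.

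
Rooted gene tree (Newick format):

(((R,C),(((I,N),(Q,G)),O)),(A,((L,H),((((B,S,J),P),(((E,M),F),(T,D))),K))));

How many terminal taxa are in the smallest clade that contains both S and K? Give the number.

The MRCA of S and K is the node subtending ((((B,S,J),P),(((E,M),F),(T,D))),K).
That clade contains 10 terminal taxa: B, D, E, F, J, K, M, P, S, T.

10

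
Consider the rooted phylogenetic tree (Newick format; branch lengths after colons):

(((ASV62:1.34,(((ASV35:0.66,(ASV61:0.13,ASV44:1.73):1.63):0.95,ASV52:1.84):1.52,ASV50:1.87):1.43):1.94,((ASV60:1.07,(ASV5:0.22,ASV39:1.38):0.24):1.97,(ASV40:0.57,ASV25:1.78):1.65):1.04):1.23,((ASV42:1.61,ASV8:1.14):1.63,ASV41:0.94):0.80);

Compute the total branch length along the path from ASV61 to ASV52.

4.55

The path runs ASV61 → … → MRCA → … → ASV52; the MRCA is the node subtending ((ASV35,(ASV61,ASV44)),ASV52).
Branch lengths along that path: 0.13 + 1.63 + 0.95 + 1.84 = 4.55.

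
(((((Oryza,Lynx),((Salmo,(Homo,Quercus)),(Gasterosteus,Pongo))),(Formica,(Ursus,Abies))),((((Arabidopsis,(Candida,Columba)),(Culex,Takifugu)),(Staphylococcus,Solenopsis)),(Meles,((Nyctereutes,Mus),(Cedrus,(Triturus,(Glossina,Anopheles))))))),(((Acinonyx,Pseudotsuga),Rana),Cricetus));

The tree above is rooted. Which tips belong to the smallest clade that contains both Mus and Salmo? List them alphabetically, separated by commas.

Tracing Mus: it sits inside (Nyctereutes,Mus).
Tracing Salmo: it sits inside (Salmo,(Homo,Quercus)).
The smallest clade enclosing both is ((((Oryza,Lynx),((Salmo,(Homo,Quercus)),(Gasterosteus,Pongo))),(Formica,(Ursus,Abies))),((((Arabidopsis,(Candida,Columba)),(Culex,Takifugu)),(Staphylococcus,Solenopsis)),(Meles,((Nyctereutes,Mus),(Cedrus,(Triturus,(Glossina,Anopheles))))))); the answer is its 24 terminal taxa in alphabetical order.

Abies, Anopheles, Arabidopsis, Candida, Cedrus, Columba, Culex, Formica, Gasterosteus, Glossina, Homo, Lynx, Meles, Mus, Nyctereutes, Oryza, Pongo, Quercus, Salmo, Solenopsis, Staphylococcus, Takifugu, Triturus, Ursus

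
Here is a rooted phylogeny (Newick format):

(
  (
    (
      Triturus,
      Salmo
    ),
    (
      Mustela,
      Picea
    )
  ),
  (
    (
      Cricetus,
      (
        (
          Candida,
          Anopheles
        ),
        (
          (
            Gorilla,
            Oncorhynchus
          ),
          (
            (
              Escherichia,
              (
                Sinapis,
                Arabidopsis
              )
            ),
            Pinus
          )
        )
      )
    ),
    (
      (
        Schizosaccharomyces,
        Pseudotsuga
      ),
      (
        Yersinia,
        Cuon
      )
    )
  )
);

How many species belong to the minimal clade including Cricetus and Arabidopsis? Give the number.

9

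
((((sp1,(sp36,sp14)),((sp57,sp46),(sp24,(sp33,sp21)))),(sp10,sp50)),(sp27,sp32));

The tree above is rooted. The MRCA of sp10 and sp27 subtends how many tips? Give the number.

12

The MRCA of sp10 and sp27 is the root, so the clade is the entire tree.
That clade contains 12 terminal taxa: sp1, sp10, sp14, sp21, sp24, sp27, sp32, sp33, sp36, sp46, sp50, sp57.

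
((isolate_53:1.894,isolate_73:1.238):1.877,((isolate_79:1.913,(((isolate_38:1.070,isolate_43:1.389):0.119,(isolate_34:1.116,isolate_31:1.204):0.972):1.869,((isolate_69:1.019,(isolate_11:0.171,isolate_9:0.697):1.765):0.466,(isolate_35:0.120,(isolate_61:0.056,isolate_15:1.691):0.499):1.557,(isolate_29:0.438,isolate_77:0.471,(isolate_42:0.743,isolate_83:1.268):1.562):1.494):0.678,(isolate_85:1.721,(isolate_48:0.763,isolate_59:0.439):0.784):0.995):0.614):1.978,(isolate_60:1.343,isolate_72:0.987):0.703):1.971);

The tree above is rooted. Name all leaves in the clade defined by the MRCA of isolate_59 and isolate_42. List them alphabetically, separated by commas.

Tracing isolate_59: it sits inside (isolate_48,isolate_59).
Tracing isolate_42: it sits inside (isolate_42,isolate_83).
The smallest clade enclosing both is (((isolate_38,isolate_43),(isolate_34,isolate_31)),((isolate_69,(isolate_11,isolate_9)),(isolate_35,(isolate_61,isolate_15)),(isolate_29,isolate_77,(isolate_42,isolate_83))),(isolate_85,(isolate_48,isolate_59))); the answer is its 17 terminal taxa in alphabetical order.

isolate_11, isolate_15, isolate_29, isolate_31, isolate_34, isolate_35, isolate_38, isolate_42, isolate_43, isolate_48, isolate_59, isolate_61, isolate_69, isolate_77, isolate_83, isolate_85, isolate_9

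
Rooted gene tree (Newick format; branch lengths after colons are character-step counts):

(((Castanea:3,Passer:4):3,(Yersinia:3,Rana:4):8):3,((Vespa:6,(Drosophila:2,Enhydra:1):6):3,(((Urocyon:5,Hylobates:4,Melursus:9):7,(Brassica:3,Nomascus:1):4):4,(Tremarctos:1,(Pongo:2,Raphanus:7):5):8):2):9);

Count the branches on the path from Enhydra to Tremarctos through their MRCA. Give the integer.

6

The MRCA of Enhydra and Tremarctos is the node subtending ((Vespa,(Drosophila,Enhydra)),(((Urocyon,Hylobates,Melursus),(Brassica,Nomascus)),(Tremarctos,(Pongo,Raphanus)))).
From Enhydra up to that node: 3 branches. From Tremarctos up to the same node: 3 branches. Total: 3 + 3 = 6.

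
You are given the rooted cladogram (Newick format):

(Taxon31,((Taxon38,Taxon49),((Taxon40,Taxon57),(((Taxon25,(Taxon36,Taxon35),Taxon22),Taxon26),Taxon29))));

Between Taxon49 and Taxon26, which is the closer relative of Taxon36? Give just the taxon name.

The MRCA of Taxon36 and Taxon26 subtends ((Taxon25,(Taxon36,Taxon35),Taxon22),Taxon26) (5 taxa).
The MRCA of Taxon36 and Taxon49 subtends ((Taxon38,Taxon49),((Taxon40,Taxon57),(((Taxon25,(Taxon36,Taxon35),Taxon22),Taxon26),Taxon29))) (10 taxa).
The first is nested inside the second, so Taxon36 shares a more recent common ancestor with Taxon26.

Taxon26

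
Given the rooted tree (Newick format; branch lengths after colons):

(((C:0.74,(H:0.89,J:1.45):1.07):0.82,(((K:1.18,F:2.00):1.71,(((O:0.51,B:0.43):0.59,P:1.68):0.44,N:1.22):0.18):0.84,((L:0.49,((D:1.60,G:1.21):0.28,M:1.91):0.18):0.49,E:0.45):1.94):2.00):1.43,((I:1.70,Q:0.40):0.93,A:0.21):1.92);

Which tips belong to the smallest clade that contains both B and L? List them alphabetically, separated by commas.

Tracing B: it sits inside (O,B).
Tracing L: it sits inside (L,((D,G),M)).
The smallest clade enclosing both is (((K,F),(((O,B),P),N)),((L,((D,G),M)),E)); the answer is its 11 terminal taxa in alphabetical order.

B, D, E, F, G, K, L, M, N, O, P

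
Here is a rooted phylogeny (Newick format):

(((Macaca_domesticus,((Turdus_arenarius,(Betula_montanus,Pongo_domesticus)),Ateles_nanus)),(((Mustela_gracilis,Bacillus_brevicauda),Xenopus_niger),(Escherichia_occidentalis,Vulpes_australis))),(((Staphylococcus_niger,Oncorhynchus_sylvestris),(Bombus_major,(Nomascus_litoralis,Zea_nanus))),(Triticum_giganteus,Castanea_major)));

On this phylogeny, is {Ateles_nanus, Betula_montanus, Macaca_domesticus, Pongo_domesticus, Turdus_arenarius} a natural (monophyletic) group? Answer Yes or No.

Yes

The most recent common ancestor of these taxa subtends (Macaca_domesticus,((Turdus_arenarius,(Betula_montanus,Pongo_domesticus)),Ateles_nanus)).
That clade has exactly 5 tips — every listed taxon and nothing else — so the group is monophyletic.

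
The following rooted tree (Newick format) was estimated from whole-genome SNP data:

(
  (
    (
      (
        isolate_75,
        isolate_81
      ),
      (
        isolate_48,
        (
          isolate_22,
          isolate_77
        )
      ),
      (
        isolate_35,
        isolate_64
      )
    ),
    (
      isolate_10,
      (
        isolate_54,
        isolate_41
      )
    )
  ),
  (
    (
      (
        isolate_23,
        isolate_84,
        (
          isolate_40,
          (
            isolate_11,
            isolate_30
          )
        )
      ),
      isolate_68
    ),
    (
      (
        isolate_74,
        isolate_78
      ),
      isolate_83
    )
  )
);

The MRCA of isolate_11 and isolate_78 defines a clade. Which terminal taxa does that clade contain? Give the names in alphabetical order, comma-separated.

Tracing isolate_11: it sits inside (isolate_11,isolate_30).
Tracing isolate_78: it sits inside (isolate_74,isolate_78).
The smallest clade enclosing both is (((isolate_23,isolate_84,(isolate_40,(isolate_11,isolate_30))),isolate_68),((isolate_74,isolate_78),isolate_83)); the answer is its 9 terminal taxa in alphabetical order.

isolate_11, isolate_23, isolate_30, isolate_40, isolate_68, isolate_74, isolate_78, isolate_83, isolate_84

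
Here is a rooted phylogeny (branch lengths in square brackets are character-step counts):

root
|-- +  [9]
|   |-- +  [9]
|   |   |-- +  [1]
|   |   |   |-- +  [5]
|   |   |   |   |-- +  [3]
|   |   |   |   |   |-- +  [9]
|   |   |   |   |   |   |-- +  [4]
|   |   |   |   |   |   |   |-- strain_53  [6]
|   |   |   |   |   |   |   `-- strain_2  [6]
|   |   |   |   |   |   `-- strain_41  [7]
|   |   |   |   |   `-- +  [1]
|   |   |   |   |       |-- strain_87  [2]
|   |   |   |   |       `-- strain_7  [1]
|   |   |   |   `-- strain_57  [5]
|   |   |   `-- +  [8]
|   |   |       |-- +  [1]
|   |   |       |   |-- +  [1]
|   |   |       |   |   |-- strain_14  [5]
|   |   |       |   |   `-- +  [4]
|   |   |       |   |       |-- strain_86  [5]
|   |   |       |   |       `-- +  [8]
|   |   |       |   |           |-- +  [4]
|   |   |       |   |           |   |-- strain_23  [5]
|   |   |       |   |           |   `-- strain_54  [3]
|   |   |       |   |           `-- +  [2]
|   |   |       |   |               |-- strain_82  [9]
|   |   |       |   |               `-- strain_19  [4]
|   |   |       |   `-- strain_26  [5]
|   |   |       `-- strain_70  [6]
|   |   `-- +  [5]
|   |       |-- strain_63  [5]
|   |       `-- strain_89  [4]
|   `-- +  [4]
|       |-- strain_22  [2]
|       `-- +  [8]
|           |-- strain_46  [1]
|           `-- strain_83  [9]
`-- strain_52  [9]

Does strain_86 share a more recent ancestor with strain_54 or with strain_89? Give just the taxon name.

strain_54

The MRCA of strain_86 and strain_54 subtends (strain_86,((strain_23,strain_54),(strain_82,strain_19))) (5 taxa).
The MRCA of strain_86 and strain_89 subtends ((((((strain_53,strain_2),strain_41),(strain_87,strain_7)),strain_57),(((strain_14,(strain_86,((strain_23,strain_54),(strain_82,strain_19)))),strain_26),strain_70)),(strain_63,strain_89)) (16 taxa).
The first is nested inside the second, so strain_86 shares a more recent common ancestor with strain_54.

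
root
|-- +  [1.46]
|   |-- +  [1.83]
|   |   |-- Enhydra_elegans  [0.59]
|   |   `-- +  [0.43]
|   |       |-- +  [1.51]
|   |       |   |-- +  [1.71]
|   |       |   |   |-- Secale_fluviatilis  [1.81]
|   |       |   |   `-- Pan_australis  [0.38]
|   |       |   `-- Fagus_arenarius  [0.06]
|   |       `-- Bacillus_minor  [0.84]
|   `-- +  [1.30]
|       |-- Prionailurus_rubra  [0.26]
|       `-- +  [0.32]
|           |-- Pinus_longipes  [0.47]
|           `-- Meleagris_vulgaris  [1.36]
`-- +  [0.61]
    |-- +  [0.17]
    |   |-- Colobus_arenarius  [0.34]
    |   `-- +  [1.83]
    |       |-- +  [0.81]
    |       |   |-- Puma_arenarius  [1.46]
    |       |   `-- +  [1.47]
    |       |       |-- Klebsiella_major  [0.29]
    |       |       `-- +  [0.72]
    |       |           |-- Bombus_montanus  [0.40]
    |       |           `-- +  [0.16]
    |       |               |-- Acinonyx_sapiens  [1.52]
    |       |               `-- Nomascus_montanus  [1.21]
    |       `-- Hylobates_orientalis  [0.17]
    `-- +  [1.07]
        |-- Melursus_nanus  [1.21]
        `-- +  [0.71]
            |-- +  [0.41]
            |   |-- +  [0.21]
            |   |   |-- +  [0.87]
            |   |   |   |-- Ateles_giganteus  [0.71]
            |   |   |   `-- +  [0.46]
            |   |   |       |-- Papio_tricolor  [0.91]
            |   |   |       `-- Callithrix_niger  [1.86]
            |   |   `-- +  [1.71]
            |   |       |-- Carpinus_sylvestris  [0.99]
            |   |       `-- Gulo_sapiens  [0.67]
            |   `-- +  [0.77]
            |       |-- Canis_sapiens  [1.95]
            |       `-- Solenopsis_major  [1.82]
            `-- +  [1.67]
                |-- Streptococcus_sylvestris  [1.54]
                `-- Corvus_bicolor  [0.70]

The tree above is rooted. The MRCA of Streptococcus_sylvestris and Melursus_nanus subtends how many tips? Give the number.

10

The MRCA of Streptococcus_sylvestris and Melursus_nanus is the node subtending (Melursus_nanus,((((Ateles_giganteus,(Papio_tricolor,Callithrix_niger)),(Carpinus_sylvestris,Gulo_sapiens)),(Canis_sapiens,Solenopsis_major)),(Streptococcus_sylvestris,Corvus_bicolor))).
That clade contains 10 terminal taxa: Ateles_giganteus, Callithrix_niger, Canis_sapiens, Carpinus_sylvestris, Corvus_bicolor, Gulo_sapiens, Melursus_nanus, Papio_tricolor, Solenopsis_major, Streptococcus_sylvestris.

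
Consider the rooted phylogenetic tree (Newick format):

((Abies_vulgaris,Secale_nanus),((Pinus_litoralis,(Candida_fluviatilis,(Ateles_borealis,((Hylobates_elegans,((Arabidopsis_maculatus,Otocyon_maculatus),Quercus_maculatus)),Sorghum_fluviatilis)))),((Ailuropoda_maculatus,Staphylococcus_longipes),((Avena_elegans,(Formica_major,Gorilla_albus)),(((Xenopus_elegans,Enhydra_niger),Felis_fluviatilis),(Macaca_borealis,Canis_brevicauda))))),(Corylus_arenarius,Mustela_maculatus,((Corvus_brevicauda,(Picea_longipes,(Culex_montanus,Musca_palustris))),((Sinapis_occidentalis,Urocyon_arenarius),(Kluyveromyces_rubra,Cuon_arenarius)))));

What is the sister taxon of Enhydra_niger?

Xenopus_elegans

Enhydra_niger attaches to the tree at the node subtending (Xenopus_elegans,Enhydra_niger).
The other lineage descending from that same node — the sister group — is the single tip Xenopus_elegans.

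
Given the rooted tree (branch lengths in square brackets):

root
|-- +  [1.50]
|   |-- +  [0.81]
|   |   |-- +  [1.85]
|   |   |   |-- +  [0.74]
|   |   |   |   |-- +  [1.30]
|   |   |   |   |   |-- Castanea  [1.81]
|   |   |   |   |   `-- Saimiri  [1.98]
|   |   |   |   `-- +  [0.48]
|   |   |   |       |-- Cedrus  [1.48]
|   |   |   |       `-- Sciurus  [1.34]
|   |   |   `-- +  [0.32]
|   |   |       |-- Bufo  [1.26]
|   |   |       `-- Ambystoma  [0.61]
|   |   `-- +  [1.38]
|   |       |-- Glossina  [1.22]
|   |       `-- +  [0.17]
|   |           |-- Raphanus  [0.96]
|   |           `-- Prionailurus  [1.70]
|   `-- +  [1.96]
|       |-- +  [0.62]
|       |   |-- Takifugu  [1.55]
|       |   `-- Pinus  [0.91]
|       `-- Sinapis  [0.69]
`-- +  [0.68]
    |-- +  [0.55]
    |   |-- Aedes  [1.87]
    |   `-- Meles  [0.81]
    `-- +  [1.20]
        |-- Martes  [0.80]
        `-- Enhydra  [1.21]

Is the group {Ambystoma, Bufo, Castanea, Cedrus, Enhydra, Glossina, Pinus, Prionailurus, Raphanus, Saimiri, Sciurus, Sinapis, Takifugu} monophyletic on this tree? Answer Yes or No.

The MRCA of the listed taxa is the root, so the smallest clade containing them is the whole tree.
That clade also contains Aedes, Martes, Meles, which are not in the proposed group, so the group is not monophyletic.

No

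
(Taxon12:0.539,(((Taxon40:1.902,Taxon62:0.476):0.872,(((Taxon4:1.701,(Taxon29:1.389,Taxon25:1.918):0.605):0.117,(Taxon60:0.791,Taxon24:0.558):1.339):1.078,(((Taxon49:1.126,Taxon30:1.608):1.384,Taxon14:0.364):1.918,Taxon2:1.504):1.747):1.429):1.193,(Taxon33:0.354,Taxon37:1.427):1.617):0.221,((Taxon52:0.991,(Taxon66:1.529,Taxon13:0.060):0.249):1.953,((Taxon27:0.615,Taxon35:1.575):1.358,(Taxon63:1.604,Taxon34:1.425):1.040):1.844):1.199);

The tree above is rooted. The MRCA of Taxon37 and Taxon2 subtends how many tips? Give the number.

13

The MRCA of Taxon37 and Taxon2 is the node subtending (((Taxon40,Taxon62),(((Taxon4,(Taxon29,Taxon25)),(Taxon60,Taxon24)),(((Taxon49,Taxon30),Taxon14),Taxon2))),(Taxon33,Taxon37)).
That clade contains 13 terminal taxa: Taxon14, Taxon2, Taxon24, Taxon25, Taxon29, Taxon30, Taxon33, Taxon37, Taxon4, Taxon40, Taxon49, Taxon60, Taxon62.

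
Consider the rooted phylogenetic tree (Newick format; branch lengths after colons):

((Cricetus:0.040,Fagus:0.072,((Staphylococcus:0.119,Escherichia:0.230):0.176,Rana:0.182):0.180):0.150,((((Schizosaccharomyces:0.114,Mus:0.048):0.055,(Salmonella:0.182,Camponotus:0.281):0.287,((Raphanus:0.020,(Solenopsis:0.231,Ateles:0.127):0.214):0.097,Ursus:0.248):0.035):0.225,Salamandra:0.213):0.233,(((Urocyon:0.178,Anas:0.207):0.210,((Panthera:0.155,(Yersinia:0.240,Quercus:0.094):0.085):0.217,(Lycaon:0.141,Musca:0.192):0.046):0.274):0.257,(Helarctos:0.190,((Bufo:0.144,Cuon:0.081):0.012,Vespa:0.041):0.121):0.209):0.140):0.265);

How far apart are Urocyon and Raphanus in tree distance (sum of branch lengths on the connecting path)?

1.395

The path runs Urocyon → … → MRCA → … → Raphanus; the MRCA is the node subtending ((((Schizosaccharomyces,Mus),(Salmonella,Camponotus),((Raphanus,(Solenopsis,Ateles)),Ursus)),Salamandra),(((Urocyon,Anas),((Panthera,(Yersinia,Quercus)),(Lycaon,Musca))),(Helarctos,((Bufo,Cuon),Vespa)))).
Branch lengths along that path: 0.178 + 0.210 + 0.257 + 0.140 + 0.233 + 0.225 + 0.035 + 0.097 + 0.020 = 1.395.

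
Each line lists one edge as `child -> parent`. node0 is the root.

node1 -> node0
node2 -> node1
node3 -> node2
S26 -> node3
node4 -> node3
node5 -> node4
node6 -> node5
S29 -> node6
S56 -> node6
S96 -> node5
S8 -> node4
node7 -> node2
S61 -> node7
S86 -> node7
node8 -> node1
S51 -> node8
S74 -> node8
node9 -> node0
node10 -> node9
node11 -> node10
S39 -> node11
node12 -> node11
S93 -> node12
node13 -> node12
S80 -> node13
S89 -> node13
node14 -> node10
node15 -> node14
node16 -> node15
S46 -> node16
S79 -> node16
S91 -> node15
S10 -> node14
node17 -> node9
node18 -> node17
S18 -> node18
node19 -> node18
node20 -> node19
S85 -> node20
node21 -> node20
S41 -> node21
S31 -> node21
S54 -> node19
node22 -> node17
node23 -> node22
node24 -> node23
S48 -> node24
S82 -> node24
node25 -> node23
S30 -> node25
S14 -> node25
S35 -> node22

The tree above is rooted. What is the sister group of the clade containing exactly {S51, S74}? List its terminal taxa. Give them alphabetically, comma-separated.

S26, S29, S56, S61, S8, S86, S96

The clade containing exactly {S51, S74} attaches to the tree at the node subtending (((S26,(((S29,S56),S96),S8)),(S61,S86)),(S51,S74)).
The other lineage descending from that same node — the sister group — is ((S26,(((S29,S56),S96),S8)),(S61,S86)); its 7 tips in alphabetical order are the answer.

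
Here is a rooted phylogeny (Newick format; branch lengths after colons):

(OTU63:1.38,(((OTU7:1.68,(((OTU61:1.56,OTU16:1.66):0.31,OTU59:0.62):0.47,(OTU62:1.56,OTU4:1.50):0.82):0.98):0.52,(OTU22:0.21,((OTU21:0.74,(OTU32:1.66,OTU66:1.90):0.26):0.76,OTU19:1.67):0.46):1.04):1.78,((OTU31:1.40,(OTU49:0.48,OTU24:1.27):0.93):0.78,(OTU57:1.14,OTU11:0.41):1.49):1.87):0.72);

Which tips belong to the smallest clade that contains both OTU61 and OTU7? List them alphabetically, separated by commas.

OTU16, OTU4, OTU59, OTU61, OTU62, OTU7

Tracing OTU61: it sits inside (OTU61,OTU16).
Tracing OTU7: it sits inside (OTU7,(((OTU61,OTU16),OTU59),(OTU62,OTU4))).
The smallest clade enclosing both is (OTU7,(((OTU61,OTU16),OTU59),(OTU62,OTU4))); the answer is its 6 terminal taxa in alphabetical order.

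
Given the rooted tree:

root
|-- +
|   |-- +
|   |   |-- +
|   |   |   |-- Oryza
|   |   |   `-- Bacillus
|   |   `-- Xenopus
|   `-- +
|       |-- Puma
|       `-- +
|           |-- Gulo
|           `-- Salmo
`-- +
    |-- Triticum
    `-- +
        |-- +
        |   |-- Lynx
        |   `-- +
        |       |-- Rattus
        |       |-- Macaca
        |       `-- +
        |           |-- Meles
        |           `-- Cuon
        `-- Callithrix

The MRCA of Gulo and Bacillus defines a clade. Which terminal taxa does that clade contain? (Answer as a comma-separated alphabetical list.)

Tracing Gulo: it sits inside (Gulo,Salmo).
Tracing Bacillus: it sits inside (Oryza,Bacillus).
The smallest clade enclosing both is (((Oryza,Bacillus),Xenopus),(Puma,(Gulo,Salmo))); the answer is its 6 terminal taxa in alphabetical order.

Bacillus, Gulo, Oryza, Puma, Salmo, Xenopus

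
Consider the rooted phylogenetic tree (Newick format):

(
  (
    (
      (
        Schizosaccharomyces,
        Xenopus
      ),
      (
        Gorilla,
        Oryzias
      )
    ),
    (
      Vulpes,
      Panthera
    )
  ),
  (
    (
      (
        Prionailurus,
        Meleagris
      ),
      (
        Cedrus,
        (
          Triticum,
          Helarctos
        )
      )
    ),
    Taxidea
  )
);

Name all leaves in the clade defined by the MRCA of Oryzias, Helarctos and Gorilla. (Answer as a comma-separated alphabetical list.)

Tracing Oryzias: it sits inside (Gorilla,Oryzias).
Tracing Helarctos: it sits inside (Triticum,Helarctos).
Tracing Gorilla: it sits inside (Gorilla,Oryzias).
The smallest clade enclosing all 3 is the whole tree (their MRCA is the root), so the answer is all 12 tips in alphabetical order.

Cedrus, Gorilla, Helarctos, Meleagris, Oryzias, Panthera, Prionailurus, Schizosaccharomyces, Taxidea, Triticum, Vulpes, Xenopus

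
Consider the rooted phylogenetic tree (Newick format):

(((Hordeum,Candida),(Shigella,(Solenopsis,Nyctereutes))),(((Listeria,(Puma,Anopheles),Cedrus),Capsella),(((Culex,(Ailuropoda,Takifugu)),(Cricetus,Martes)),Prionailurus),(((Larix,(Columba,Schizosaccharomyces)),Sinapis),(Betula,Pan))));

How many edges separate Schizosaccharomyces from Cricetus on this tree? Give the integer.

The MRCA of Schizosaccharomyces and Cricetus is the node subtending (((Listeria,(Puma,Anopheles),Cedrus),Capsella),(((Culex,(Ailuropoda,Takifugu)),(Cricetus,Martes)),Prionailurus),(((Larix,(Columba,Schizosaccharomyces)),Sinapis),(Betula,Pan))).
From Schizosaccharomyces up to that node: 5 branches. From Cricetus up to the same node: 4 branches. Total: 5 + 4 = 9.

9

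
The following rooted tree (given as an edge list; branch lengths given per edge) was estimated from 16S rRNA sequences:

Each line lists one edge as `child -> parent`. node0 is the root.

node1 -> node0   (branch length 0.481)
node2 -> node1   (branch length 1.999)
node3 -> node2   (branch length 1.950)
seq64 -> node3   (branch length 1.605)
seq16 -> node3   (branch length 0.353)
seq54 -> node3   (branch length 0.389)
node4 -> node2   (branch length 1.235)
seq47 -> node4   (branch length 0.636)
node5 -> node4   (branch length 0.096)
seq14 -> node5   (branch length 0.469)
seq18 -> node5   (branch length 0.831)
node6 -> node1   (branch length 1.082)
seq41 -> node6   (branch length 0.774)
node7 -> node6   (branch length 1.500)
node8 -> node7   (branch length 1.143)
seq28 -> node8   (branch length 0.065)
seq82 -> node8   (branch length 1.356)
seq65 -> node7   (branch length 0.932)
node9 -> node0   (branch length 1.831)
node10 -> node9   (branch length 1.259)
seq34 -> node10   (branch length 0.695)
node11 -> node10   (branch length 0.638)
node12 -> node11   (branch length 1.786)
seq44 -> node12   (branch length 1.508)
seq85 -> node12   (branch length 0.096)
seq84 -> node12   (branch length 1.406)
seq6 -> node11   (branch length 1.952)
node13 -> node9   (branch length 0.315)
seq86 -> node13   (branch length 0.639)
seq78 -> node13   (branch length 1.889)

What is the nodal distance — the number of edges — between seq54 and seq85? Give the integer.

9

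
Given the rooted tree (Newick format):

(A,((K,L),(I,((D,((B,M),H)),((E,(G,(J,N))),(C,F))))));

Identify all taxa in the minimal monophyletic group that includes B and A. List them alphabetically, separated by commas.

Tracing B: it sits inside (B,M).
Tracing A: it attaches directly to the root.
The smallest clade enclosing both is the whole tree (their MRCA is the root), so the answer is all 14 tips in alphabetical order.

A, B, C, D, E, F, G, H, I, J, K, L, M, N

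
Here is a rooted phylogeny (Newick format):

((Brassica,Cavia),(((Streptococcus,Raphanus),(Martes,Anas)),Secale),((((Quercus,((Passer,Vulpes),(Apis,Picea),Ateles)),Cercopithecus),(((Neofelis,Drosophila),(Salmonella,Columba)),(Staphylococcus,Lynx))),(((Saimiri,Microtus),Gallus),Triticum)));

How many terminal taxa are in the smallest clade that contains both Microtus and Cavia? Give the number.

24

The MRCA of Microtus and Cavia is the root, so the clade is the entire tree.
That clade contains 24 terminal taxa: Anas, Apis, Ateles, Brassica, Cavia, Cercopithecus, Columba, Drosophila, Gallus, Lynx, Martes, Microtus, Neofelis, Passer, Picea, Quercus, Raphanus, Saimiri, Salmonella, Secale, Staphylococcus, Streptococcus, Triticum, Vulpes.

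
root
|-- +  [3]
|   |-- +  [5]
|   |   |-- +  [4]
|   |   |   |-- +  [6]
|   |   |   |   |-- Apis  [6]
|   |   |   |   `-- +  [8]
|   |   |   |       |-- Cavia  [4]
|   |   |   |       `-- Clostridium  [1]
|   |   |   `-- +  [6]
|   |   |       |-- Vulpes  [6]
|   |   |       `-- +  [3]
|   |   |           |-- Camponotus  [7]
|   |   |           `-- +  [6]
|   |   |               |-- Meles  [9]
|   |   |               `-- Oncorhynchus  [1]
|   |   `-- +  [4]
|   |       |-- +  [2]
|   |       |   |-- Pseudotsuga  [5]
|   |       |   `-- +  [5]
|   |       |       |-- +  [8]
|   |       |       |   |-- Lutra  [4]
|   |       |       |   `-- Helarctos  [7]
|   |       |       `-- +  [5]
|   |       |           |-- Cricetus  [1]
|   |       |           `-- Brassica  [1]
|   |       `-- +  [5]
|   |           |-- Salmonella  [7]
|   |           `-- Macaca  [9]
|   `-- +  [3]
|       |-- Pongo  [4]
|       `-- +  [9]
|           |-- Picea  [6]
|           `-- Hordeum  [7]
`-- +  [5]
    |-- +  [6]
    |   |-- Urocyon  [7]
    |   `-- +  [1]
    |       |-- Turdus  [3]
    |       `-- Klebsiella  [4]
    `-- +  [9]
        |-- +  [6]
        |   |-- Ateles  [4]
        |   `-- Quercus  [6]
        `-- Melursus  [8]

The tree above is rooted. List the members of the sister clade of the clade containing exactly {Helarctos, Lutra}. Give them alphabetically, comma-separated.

Brassica, Cricetus

The clade containing exactly {Helarctos, Lutra} attaches to the tree at the node subtending ((Lutra,Helarctos),(Cricetus,Brassica)).
The other lineage descending from that same node — the sister group — is (Cricetus,Brassica); its 2 tips in alphabetical order are the answer.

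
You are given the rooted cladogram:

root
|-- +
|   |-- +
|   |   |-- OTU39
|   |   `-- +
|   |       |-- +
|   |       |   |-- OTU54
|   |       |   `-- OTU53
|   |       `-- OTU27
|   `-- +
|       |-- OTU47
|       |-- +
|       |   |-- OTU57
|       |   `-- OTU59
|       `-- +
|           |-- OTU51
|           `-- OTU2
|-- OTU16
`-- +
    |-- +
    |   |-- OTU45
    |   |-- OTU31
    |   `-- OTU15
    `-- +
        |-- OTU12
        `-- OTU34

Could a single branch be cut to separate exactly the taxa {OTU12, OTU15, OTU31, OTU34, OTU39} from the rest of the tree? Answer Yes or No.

No

The MRCA of the listed taxa is the root, so the smallest clade containing them is the whole tree.
That clade also contains OTU16, OTU2, OTU27, OTU45, OTU47, OTU51, OTU53, OTU54, OTU57, OTU59, which are not in the proposed group, so the group is not monophyletic.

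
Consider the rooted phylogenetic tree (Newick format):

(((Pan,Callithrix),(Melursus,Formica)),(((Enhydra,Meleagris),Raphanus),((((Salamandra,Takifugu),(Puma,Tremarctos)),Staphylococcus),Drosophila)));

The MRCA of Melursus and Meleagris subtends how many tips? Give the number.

The MRCA of Melursus and Meleagris is the root, so the clade is the entire tree.
That clade contains 13 terminal taxa: Callithrix, Drosophila, Enhydra, Formica, Meleagris, Melursus, Pan, Puma, Raphanus, Salamandra, Staphylococcus, Takifugu, Tremarctos.

13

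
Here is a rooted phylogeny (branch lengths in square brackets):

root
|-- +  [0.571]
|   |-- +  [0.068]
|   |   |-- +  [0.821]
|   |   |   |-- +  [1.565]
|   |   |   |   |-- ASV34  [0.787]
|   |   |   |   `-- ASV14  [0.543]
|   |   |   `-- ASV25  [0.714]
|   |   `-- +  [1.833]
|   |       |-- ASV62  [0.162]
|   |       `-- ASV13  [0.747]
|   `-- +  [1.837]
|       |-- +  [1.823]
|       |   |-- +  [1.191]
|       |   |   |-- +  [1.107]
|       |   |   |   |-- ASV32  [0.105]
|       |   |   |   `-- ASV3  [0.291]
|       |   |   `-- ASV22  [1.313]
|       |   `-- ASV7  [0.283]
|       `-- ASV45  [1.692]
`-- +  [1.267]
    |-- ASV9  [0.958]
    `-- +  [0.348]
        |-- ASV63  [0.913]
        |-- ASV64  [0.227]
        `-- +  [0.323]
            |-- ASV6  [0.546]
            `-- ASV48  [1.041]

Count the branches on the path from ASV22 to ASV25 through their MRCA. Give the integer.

7

The MRCA of ASV22 and ASV25 is the node subtending ((((ASV34,ASV14),ASV25),(ASV62,ASV13)),((((ASV32,ASV3),ASV22),ASV7),ASV45)).
From ASV22 up to that node: 4 branches. From ASV25 up to the same node: 3 branches. Total: 4 + 3 = 7.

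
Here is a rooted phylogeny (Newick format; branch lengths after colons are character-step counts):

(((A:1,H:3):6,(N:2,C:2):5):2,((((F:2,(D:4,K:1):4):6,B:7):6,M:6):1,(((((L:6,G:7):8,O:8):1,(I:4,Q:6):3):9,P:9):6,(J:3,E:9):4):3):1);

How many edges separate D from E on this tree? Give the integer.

8

The MRCA of D and E is the node subtending ((((F,(D,K)),B),M),(((((L,G),O),(I,Q)),P),(J,E))).
From D up to that node: 5 branches. From E up to the same node: 3 branches. Total: 5 + 3 = 8.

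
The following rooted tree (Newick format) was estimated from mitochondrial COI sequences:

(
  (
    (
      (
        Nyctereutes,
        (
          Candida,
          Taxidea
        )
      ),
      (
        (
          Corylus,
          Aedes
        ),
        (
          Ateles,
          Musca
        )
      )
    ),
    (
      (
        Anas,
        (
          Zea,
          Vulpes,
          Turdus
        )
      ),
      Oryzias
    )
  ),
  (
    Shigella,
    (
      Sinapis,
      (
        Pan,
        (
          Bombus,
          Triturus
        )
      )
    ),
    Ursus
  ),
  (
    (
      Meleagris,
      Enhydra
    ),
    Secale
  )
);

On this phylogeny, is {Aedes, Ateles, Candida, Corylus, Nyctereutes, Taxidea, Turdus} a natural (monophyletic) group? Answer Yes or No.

The MRCA of the listed taxa subtends (((Nyctereutes,(Candida,Taxidea)),((Corylus,Aedes),(Ateles,Musca))),((Anas,(Zea,Vulpes,Turdus)),Oryzias)).
That clade also contains Anas, Musca, Oryzias, Vulpes, Zea, which are not in the proposed group, so the group is not monophyletic.

No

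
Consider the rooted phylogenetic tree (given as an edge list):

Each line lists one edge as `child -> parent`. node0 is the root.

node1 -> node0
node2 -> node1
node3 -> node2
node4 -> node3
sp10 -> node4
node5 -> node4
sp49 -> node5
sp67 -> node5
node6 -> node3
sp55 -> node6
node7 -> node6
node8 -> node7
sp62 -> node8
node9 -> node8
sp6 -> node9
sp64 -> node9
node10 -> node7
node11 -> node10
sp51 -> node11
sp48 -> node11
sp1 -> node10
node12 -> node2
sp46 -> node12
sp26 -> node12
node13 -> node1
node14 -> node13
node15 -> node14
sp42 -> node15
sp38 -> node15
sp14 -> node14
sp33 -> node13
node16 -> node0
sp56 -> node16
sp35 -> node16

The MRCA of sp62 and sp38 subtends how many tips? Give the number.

The MRCA of sp62 and sp38 is the node subtending ((((sp10,(sp49,sp67)),(sp55,((sp62,(sp6,sp64)),((sp51,sp48),sp1)))),(sp46,sp26)),(((sp42,sp38),sp14),sp33)).
That clade contains 16 terminal taxa: sp1, sp10, sp14, sp26, sp33, sp38, sp42, sp46, sp48, sp49, sp51, sp55, sp6, sp62, sp64, sp67.

16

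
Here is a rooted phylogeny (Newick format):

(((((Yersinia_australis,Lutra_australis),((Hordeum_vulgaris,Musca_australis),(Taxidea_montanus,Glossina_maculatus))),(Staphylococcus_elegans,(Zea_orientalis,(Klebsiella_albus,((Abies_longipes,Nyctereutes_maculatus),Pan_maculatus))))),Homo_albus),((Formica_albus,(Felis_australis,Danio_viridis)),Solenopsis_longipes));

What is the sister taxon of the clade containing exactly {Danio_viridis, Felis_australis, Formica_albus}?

Solenopsis_longipes

The clade containing exactly {Danio_viridis, Felis_australis, Formica_albus} attaches to the tree at the node subtending ((Formica_albus,(Felis_australis,Danio_viridis)),Solenopsis_longipes).
The other lineage descending from that same node — the sister group — is the single tip Solenopsis_longipes.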